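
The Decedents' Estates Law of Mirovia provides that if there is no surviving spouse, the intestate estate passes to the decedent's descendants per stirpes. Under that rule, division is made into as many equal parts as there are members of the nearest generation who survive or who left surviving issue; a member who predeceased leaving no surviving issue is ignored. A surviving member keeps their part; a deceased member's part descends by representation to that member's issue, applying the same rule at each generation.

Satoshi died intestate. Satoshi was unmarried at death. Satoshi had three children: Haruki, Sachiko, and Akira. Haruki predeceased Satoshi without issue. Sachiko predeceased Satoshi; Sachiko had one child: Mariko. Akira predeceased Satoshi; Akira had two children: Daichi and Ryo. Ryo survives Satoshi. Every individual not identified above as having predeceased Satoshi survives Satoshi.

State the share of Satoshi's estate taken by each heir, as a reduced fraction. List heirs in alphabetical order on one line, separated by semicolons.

There is no surviving spouse, so the entire estate passes to Satoshi's descendants per stirpes.
Haruki left no surviving issue, so that branch lapses and is disregarded.
The estate is divided into 2 equal shares of 1/2 among Sachiko, Akira.
Sachiko predeceased; the 1/2 allotted to Sachiko's branch passes to Sachiko's issue by representation.
Mariko is the sole taker at this level and receives the full 1/2.
Akira predeceased; the 1/2 allotted to Akira's branch passes to Akira's issue by representation.
The 1/2 is divided into 2 equal shares of 1/4 among Daichi, Ryo.
Daichi is living and takes 1/4.
Ryo is living and takes 1/4.

Daichi 1/4; Mariko 1/2; Ryo 1/4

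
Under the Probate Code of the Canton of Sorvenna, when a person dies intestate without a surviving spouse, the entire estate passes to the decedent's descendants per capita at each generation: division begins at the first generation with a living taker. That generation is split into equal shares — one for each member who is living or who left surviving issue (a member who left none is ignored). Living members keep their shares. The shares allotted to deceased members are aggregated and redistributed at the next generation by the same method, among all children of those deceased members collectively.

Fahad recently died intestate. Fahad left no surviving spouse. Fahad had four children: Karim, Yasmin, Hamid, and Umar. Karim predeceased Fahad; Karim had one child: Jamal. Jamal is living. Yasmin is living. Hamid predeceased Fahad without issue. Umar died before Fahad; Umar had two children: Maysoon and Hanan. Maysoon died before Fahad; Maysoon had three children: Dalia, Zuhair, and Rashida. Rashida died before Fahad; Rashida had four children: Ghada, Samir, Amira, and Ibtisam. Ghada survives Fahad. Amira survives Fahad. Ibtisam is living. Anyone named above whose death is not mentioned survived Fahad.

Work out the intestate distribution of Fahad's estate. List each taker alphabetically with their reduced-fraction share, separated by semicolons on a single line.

Amira 1/54; Dalia 2/27; Ghada 1/54; Hanan 2/9; Ibtisam 1/54; Jamal 2/9; Samir 1/54; Yasmin 1/3; Zuhair 2/27

There is no surviving spouse, so the entire estate passes to Fahad's descendants per capita at each generation.
At generation 1 (Karim, Yasmin, Umar) there are 3 shares of (1)/3 = 1/3 each.
Living: Yasmin — each takes 1/3.
Deceased: Karim and Umar. Their combined 2/3 is pooled and carried to generation 2.
At generation 2 (Jamal, Maysoon, Hanan) there are 3 shares of (2/3)/3 = 2/9 each.
Living: Jamal and Hanan — each takes 2/9.
Deceased: Maysoon. That 2/9 share is carried to generation 3.
At generation 3 (Dalia, Zuhair, Rashida) there are 3 shares of (2/9)/3 = 2/27 each.
Living: Dalia and Zuhair — each takes 2/27.
Deceased: Rashida. That 2/27 share is carried to generation 4.
At generation 4 (Ghada, Samir, Amira, Ibtisam) there are 4 shares of (2/27)/4 = 1/54 each.
Living: Ghada, Samir, Amira, and Ibtisam — each takes 1/54.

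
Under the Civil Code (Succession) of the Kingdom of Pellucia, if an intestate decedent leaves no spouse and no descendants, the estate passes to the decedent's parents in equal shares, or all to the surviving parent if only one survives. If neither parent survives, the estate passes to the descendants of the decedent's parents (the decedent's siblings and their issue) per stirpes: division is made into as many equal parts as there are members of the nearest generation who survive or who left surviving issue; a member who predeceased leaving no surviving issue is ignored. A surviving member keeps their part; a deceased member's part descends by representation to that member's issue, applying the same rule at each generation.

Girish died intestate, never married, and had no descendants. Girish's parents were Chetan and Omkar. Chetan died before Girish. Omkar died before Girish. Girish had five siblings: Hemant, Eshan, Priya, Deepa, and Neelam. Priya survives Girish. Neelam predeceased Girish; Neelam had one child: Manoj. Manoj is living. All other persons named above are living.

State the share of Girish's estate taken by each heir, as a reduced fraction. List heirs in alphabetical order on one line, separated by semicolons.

Neither parent survives and there are no descendants, so the estate passes to Girish's siblings and their issue per stirpes.
The estate is divided into 5 equal shares of 1/5 among Hemant, Eshan, Priya, Deepa, Neelam.
Hemant is living and takes 1/5.
Eshan is living and takes 1/5.
Priya is living and takes 1/5.
Deepa is living and takes 1/5.
Neelam predeceased; the 1/5 allotted to Neelam's branch passes to Neelam's issue by representation.
Manoj is the sole taker at this level and receives the full 1/5.

Deepa 1/5; Eshan 1/5; Hemant 1/5; Manoj 1/5; Priya 1/5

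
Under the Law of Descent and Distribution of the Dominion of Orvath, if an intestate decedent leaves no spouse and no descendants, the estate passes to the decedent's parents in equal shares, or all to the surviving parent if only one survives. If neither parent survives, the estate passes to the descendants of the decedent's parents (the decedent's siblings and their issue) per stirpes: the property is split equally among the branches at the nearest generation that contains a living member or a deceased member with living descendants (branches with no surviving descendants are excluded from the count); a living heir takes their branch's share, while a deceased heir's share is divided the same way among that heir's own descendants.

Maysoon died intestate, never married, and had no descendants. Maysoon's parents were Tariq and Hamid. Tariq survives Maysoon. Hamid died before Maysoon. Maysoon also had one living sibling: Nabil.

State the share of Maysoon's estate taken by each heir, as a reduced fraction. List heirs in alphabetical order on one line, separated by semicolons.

Only one parent, Tariq, survives, so Tariq takes the entire estate. The siblings take nothing because a surviving parent has priority.

Tariq 1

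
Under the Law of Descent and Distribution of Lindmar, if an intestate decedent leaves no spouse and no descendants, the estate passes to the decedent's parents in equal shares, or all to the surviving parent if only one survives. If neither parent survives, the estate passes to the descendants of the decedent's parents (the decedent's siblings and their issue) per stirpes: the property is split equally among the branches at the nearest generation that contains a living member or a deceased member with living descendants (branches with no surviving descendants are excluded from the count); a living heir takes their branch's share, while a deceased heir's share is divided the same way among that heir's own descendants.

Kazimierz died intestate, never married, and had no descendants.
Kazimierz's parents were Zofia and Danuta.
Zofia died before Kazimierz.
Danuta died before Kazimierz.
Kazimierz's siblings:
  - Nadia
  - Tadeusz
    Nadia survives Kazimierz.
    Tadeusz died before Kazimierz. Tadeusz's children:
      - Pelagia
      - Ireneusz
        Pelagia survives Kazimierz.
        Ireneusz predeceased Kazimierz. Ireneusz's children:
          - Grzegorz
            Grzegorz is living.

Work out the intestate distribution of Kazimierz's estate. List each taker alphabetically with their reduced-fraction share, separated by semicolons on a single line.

Neither parent survives and there are no descendants, so the estate passes to Kazimierz's siblings and their issue per stirpes.
The estate is divided into 2 equal shares of 1/2 among Nadia, Tadeusz.
Nadia is living and takes 1/2.
Tadeusz predeceased; the 1/2 allotted to Tadeusz's branch passes to Tadeusz's issue by representation.
The 1/2 is divided into 2 equal shares of 1/4 among Pelagia, Ireneusz.
Pelagia is living and takes 1/4.
Ireneusz predeceased; the 1/4 allotted to Ireneusz's branch passes to Ireneusz's issue by representation.
Grzegorz is the sole taker at this level and receives the full 1/4.

Grzegorz 1/4; Nadia 1/2; Pelagia 1/4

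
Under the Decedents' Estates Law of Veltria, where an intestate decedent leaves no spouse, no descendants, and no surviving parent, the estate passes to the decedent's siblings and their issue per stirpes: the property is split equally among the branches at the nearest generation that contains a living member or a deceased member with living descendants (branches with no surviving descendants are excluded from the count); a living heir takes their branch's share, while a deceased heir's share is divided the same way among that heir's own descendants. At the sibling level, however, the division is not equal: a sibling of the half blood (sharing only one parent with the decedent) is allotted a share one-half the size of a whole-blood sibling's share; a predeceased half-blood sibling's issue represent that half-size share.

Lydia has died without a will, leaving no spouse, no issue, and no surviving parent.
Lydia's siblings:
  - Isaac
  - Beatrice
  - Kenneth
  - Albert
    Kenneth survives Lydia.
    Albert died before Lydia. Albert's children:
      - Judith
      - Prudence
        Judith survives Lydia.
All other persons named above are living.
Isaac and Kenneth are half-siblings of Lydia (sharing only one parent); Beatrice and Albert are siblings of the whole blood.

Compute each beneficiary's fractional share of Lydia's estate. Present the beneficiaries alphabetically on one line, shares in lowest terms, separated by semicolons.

Beatrice 1/3; Isaac 1/6; Judith 1/6; Kenneth 1/6; Prudence 1/6

No spouse, descendants, or parent survives, so the estate passes to Lydia's siblings per stirpes.
Half-blood siblings count for one-half the weight of whole-blood siblings at the initial division.
Dividing 1 in proportion to weights (total weight 3): Isaac (weight 1/2) → 1/6; Beatrice (weight 1) → 1/3; Kenneth (weight 1/2) → 1/6; Albert (weight 1) → 1/3.
Isaac is living and takes 1/6.
Beatrice is living and takes 1/3.
Kenneth is living and takes 1/6.
Albert predeceased; the 1/3 allotted to Albert's branch passes to Albert's issue by representation.
The 1/3 is divided into 2 equal shares of 1/6 among Judith, Prudence.
Judith is living and takes 1/6.
Prudence is living and takes 1/6.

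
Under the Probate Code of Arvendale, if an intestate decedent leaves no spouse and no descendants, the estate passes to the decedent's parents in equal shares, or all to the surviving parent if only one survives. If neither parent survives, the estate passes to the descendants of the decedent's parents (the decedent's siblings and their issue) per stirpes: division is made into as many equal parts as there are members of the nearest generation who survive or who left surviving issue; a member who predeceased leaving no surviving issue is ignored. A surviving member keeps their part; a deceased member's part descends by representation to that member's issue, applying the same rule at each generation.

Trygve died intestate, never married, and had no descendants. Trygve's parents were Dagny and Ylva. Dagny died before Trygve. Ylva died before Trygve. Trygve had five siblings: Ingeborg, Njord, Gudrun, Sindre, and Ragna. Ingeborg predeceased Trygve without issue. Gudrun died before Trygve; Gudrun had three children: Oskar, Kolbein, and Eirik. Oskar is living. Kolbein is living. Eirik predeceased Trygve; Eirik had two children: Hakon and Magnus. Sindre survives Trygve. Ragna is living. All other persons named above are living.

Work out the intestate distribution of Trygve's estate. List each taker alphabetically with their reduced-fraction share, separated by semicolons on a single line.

Neither parent survives and there are no descendants, so the estate passes to Trygve's siblings and their issue per stirpes.
Ingeborg left no surviving issue, so that branch lapses and is disregarded.
The estate is divided into 4 equal shares of 1/4 among Njord, Gudrun, Sindre, Ragna.
Njord is living and takes 1/4.
Gudrun predeceased; the 1/4 allotted to Gudrun's branch passes to Gudrun's issue by representation.
The 1/4 is divided into 3 equal shares of 1/12 among Oskar, Kolbein, Eirik.
Oskar is living and takes 1/12.
Kolbein is living and takes 1/12.
Eirik predeceased; the 1/12 allotted to Eirik's branch passes to Eirik's issue by representation.
The 1/12 is divided into 2 equal shares of 1/24 among Hakon, Magnus.
Hakon is living and takes 1/24.
Magnus is living and takes 1/24.
Sindre is living and takes 1/4.
Ragna is living and takes 1/4.

Hakon 1/24; Kolbein 1/12; Magnus 1/24; Njord 1/4; Oskar 1/12; Ragna 1/4; Sindre 1/4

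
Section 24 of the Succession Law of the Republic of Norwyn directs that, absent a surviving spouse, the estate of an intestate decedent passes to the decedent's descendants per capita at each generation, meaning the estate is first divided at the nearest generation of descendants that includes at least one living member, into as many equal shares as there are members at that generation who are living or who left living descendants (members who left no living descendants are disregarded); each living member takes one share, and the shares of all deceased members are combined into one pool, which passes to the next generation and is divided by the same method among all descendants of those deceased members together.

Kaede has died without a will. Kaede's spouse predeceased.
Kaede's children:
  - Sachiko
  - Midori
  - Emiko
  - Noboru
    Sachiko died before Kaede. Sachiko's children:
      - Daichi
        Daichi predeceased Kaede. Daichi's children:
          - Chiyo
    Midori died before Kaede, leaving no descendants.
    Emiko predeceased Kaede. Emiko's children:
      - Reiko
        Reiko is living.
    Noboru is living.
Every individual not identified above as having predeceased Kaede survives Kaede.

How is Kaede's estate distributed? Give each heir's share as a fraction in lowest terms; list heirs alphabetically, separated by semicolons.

There is no surviving spouse, so the entire estate passes to Kaede's descendants per capita at each generation.
At generation 1 (Sachiko, Emiko, Noboru) there are 3 shares of (1)/3 = 1/3 each.
Living: Noboru — each takes 1/3.
Deceased: Sachiko and Emiko. Their combined 2/3 is pooled and carried to generation 2.
At generation 2 (Daichi, Reiko) there are 2 shares of (2/3)/2 = 1/3 each.
Living: Reiko — each takes 1/3.
Deceased: Daichi. That 1/3 share is carried to generation 3.
At generation 3 (Chiyo) there are 1 shares of (1/3)/1 = 1/3 each.
Living: Chiyo — each takes 1/3.

Chiyo 1/3; Noboru 1/3; Reiko 1/3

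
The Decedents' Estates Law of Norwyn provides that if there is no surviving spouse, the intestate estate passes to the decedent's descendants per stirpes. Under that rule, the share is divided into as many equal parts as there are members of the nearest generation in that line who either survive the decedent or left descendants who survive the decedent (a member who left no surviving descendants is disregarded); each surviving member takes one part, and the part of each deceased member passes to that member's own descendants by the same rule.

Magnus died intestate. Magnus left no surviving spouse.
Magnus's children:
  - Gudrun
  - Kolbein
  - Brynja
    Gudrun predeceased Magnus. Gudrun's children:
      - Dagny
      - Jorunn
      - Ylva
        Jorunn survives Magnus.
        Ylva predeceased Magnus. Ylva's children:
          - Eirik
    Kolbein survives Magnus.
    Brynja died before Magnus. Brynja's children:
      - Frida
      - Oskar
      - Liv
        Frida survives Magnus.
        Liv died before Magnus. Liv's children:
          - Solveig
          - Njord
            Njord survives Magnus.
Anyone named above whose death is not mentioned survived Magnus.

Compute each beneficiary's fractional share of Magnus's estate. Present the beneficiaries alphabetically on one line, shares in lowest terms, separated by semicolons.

Dagny 1/9; Eirik 1/9; Frida 1/9; Jorunn 1/9; Kolbein 1/3; Njord 1/18; Oskar 1/9; Solveig 1/18

There is no surviving spouse, so the entire estate passes to Magnus's descendants per stirpes.
The estate is divided into 3 equal shares of 1/3 among Gudrun, Kolbein, Brynja.
Gudrun predeceased; the 1/3 allotted to Gudrun's branch passes to Gudrun's issue by representation.
The 1/3 is divided into 3 equal shares of 1/9 among Dagny, Jorunn, Ylva.
Dagny is living and takes 1/9.
Jorunn is living and takes 1/9.
Ylva predeceased; the 1/9 allotted to Ylva's branch passes to Ylva's issue by representation.
Eirik is the sole taker at this level and receives the full 1/9.
Kolbein is living and takes 1/3.
Brynja predeceased; the 1/3 allotted to Brynja's branch passes to Brynja's issue by representation.
The 1/3 is divided into 3 equal shares of 1/9 among Frida, Oskar, Liv.
Frida is living and takes 1/9.
Oskar is living and takes 1/9.
Liv predeceased; the 1/9 allotted to Liv's branch passes to Liv's issue by representation.
The 1/9 is divided into 2 equal shares of 1/18 among Solveig, Njord.
Solveig is living and takes 1/18.
Njord is living and takes 1/18.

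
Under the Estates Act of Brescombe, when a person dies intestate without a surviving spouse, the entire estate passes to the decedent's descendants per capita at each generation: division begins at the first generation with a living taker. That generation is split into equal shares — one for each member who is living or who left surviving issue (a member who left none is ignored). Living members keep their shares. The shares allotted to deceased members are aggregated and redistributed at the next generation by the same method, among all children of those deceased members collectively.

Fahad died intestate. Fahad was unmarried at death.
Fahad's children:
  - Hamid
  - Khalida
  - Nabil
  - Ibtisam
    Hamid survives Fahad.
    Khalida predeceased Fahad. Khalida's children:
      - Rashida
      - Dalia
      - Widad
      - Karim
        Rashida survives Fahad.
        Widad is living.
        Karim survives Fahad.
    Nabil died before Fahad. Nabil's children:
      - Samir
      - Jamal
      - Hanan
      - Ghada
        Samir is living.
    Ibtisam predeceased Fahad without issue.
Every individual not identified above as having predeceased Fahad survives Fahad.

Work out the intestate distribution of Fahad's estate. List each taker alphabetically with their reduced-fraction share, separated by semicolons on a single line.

Dalia 1/12; Ghada 1/12; Hamid 1/3; Hanan 1/12; Jamal 1/12; Karim 1/12; Rashida 1/12; Samir 1/12; Widad 1/12

There is no surviving spouse, so the entire estate passes to Fahad's descendants per capita at each generation.
At generation 1 (Hamid, Khalida, Nabil) there are 3 shares of (1)/3 = 1/3 each.
Living: Hamid — each takes 1/3.
Deceased: Khalida and Nabil. Their combined 2/3 is pooled and carried to generation 2.
At generation 2 (Rashida, Dalia, Widad, Karim, Samir, Jamal, Hanan, Ghada) there are 8 shares of (2/3)/8 = 1/12 each.
Living: Rashida, Dalia, Widad, Karim, Samir, Jamal, Hanan, and Ghada — each takes 1/12.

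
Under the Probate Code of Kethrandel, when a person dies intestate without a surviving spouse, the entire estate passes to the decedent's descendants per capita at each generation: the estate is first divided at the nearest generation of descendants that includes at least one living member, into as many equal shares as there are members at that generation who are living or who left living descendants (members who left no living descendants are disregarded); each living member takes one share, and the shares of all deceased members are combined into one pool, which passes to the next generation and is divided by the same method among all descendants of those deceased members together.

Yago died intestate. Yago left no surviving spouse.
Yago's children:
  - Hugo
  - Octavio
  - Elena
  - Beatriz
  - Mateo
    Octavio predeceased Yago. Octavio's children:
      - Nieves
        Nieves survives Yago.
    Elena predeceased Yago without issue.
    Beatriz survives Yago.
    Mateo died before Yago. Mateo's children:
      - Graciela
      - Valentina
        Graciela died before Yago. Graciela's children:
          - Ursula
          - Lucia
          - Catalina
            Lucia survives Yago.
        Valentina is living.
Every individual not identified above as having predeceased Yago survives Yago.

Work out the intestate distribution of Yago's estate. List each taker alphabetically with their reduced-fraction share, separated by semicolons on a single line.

Beatriz 1/4; Catalina 1/18; Hugo 1/4; Lucia 1/18; Nieves 1/6; Ursula 1/18; Valentina 1/6

There is no surviving spouse, so the entire estate passes to Yago's descendants per capita at each generation.
At generation 1 (Hugo, Octavio, Beatriz, Mateo) there are 4 shares of (1)/4 = 1/4 each.
Living: Hugo and Beatriz — each takes 1/4.
Deceased: Octavio and Mateo. Their combined 1/2 is pooled and carried to generation 2.
At generation 2 (Nieves, Graciela, Valentina) there are 3 shares of (1/2)/3 = 1/6 each.
Living: Nieves and Valentina — each takes 1/6.
Deceased: Graciela. That 1/6 share is carried to generation 3.
At generation 3 (Ursula, Lucia, Catalina) there are 3 shares of (1/6)/3 = 1/18 each.
Living: Ursula, Lucia, and Catalina — each takes 1/18.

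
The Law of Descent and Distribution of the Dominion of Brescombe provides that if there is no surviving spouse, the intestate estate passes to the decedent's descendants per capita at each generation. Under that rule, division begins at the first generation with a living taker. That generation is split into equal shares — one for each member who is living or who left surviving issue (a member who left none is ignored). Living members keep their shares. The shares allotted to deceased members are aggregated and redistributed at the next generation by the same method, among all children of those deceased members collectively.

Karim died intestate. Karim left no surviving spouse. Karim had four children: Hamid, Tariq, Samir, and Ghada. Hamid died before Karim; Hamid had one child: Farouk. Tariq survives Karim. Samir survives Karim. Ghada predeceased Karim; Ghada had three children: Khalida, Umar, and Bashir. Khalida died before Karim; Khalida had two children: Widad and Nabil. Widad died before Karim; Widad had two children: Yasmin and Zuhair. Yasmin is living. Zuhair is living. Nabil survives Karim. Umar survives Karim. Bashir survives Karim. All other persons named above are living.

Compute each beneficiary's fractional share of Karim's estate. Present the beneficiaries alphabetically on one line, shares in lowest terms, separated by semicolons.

Bashir 1/8; Farouk 1/8; Nabil 1/16; Samir 1/4; Tariq 1/4; Umar 1/8; Yasmin 1/32; Zuhair 1/32

There is no surviving spouse, so the entire estate passes to Karim's descendants per capita at each generation.
At generation 1 (Hamid, Tariq, Samir, Ghada) there are 4 shares of (1)/4 = 1/4 each.
Living: Tariq and Samir — each takes 1/4.
Deceased: Hamid and Ghada. Their combined 1/2 is pooled and carried to generation 2.
At generation 2 (Farouk, Khalida, Umar, Bashir) there are 4 shares of (1/2)/4 = 1/8 each.
Living: Farouk, Umar, and Bashir — each takes 1/8.
Deceased: Khalida. That 1/8 share is carried to generation 3.
At generation 3 (Widad, Nabil) there are 2 shares of (1/8)/2 = 1/16 each.
Living: Nabil — each takes 1/16.
Deceased: Widad. That 1/16 share is carried to generation 4.
At generation 4 (Yasmin, Zuhair) there are 2 shares of (1/16)/2 = 1/32 each.
Living: Yasmin and Zuhair — each takes 1/32.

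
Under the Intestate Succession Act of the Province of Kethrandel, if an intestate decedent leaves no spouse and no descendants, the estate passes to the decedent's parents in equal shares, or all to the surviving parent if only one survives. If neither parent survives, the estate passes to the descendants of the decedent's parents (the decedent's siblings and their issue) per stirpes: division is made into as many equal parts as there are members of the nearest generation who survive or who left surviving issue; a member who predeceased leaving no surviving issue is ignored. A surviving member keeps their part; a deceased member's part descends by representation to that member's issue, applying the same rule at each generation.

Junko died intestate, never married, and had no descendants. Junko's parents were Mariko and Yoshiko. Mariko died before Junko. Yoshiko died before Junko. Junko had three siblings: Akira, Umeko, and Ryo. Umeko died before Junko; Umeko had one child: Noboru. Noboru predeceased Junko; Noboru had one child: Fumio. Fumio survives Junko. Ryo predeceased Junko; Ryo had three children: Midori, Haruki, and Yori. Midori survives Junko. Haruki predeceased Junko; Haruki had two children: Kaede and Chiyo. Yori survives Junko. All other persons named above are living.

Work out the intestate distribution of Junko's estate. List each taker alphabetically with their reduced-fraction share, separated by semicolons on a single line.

Neither parent survives and there are no descendants, so the estate passes to Junko's siblings and their issue per stirpes.
The estate is divided into 3 equal shares of 1/3 among Akira, Umeko, Ryo.
Akira is living and takes 1/3.
Umeko predeceased; the 1/3 allotted to Umeko's branch passes to Umeko's issue by representation.
Noboru's line is the sole branch at this level, so the full 1/3 passes to Noboru's issue by representation.
Fumio is the sole taker at this level and receives the full 1/3.
Ryo predeceased; the 1/3 allotted to Ryo's branch passes to Ryo's issue by representation.
The 1/3 is divided into 3 equal shares of 1/9 among Midori, Haruki, Yori.
Midori is living and takes 1/9.
Haruki predeceased; the 1/9 allotted to Haruki's branch passes to Haruki's issue by representation.
The 1/9 is divided into 2 equal shares of 1/18 among Kaede, Chiyo.
Kaede is living and takes 1/18.
Chiyo is living and takes 1/18.
Yori is living and takes 1/9.

Akira 1/3; Chiyo 1/18; Fumio 1/3; Kaede 1/18; Midori 1/9; Yori 1/9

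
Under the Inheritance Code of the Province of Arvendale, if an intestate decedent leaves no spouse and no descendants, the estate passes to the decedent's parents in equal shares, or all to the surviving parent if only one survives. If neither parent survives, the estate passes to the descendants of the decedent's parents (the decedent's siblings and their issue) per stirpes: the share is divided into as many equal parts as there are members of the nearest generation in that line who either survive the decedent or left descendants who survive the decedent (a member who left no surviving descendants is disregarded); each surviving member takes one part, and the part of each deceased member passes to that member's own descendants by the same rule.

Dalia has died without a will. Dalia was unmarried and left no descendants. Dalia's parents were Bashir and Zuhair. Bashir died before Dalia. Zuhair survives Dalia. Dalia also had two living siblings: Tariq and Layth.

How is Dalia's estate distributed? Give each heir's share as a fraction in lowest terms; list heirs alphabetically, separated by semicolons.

Zuhair 1

Only one parent, Zuhair, survives, so Zuhair takes the entire estate. The siblings take nothing because a surviving parent has priority.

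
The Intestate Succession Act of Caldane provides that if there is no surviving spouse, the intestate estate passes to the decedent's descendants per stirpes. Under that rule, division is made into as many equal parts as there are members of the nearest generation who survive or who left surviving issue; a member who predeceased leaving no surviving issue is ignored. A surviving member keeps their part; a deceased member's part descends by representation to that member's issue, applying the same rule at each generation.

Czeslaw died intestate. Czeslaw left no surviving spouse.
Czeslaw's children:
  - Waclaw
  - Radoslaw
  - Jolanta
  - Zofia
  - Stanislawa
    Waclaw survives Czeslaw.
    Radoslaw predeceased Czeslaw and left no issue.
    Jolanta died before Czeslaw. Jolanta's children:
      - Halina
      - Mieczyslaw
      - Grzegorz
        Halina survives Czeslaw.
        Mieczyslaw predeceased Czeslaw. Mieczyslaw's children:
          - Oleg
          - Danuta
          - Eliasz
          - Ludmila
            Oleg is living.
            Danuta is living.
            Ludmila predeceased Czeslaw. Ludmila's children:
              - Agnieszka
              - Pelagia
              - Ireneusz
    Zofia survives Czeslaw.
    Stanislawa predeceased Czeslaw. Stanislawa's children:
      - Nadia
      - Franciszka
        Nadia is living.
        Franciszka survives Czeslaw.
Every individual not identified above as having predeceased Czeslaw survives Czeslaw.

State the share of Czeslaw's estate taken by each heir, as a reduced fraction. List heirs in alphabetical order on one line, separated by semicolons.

Agnieszka 1/144; Danuta 1/48; Eliasz 1/48; Franciszka 1/8; Grzegorz 1/12; Halina 1/12; Ireneusz 1/144; Nadia 1/8; Oleg 1/48; Pelagia 1/144; Waclaw 1/4; Zofia 1/4

There is no surviving spouse, so the entire estate passes to Czeslaw's descendants per stirpes.
Radoslaw left no surviving issue, so that branch lapses and is disregarded.
The estate is divided into 4 equal shares of 1/4 among Waclaw, Jolanta, Zofia, Stanislawa.
Waclaw is living and takes 1/4.
Jolanta predeceased; the 1/4 allotted to Jolanta's branch passes to Jolanta's issue by representation.
The 1/4 is divided into 3 equal shares of 1/12 among Halina, Mieczyslaw, Grzegorz.
Halina is living and takes 1/12.
Mieczyslaw predeceased; the 1/12 allotted to Mieczyslaw's branch passes to Mieczyslaw's issue by representation.
The 1/12 is divided into 4 equal shares of 1/48 among Oleg, Danuta, Eliasz, Ludmila.
Oleg is living and takes 1/48.
Danuta is living and takes 1/48.
Eliasz is living and takes 1/48.
Ludmila predeceased; the 1/48 allotted to Ludmila's branch passes to Ludmila's issue by representation.
The 1/48 is divided into 3 equal shares of 1/144 among Agnieszka, Pelagia, Ireneusz.
Agnieszka is living and takes 1/144.
Pelagia is living and takes 1/144.
Ireneusz is living and takes 1/144.
Grzegorz is living and takes 1/12.
Zofia is living and takes 1/4.
Stanislawa predeceased; the 1/4 allotted to Stanislawa's branch passes to Stanislawa's issue by representation.
The 1/4 is divided into 2 equal shares of 1/8 among Nadia, Franciszka.
Nadia is living and takes 1/8.
Franciszka is living and takes 1/8.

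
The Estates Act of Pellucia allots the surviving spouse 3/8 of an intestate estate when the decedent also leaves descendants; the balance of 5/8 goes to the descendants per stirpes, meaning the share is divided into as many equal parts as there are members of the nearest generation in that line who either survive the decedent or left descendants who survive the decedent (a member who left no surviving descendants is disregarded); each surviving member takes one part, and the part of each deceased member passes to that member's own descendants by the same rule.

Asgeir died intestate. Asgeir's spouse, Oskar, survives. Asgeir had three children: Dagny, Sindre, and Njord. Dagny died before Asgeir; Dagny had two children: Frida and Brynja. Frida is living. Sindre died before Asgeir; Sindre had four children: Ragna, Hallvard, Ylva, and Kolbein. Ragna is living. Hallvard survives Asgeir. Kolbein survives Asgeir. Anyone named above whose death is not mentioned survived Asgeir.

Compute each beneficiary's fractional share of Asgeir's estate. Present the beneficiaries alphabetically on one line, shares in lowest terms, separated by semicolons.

Oskar, as surviving spouse, takes 3/8.
The remaining 5/8 passes to Asgeir's descendants per stirpes.
The 5/8 is divided into 3 equal shares of 5/24 among Dagny, Sindre, Njord.
Dagny predeceased; the 5/24 allotted to Dagny's branch passes to Dagny's issue by representation.
The 5/24 is divided into 2 equal shares of 5/48 among Frida, Brynja.
Frida is living and takes 5/48.
Brynja is living and takes 5/48.
Sindre predeceased; the 5/24 allotted to Sindre's branch passes to Sindre's issue by representation.
The 5/24 is divided into 4 equal shares of 5/96 among Ragna, Hallvard, Ylva, Kolbein.
Ragna is living and takes 5/96.
Hallvard is living and takes 5/96.
Ylva is living and takes 5/96.
Kolbein is living and takes 5/96.
Njord is living and takes 5/24.

Brynja 5/48; Frida 5/48; Hallvard 5/96; Kolbein 5/96; Njord 5/24; Oskar 3/8; Ragna 5/96; Ylva 5/96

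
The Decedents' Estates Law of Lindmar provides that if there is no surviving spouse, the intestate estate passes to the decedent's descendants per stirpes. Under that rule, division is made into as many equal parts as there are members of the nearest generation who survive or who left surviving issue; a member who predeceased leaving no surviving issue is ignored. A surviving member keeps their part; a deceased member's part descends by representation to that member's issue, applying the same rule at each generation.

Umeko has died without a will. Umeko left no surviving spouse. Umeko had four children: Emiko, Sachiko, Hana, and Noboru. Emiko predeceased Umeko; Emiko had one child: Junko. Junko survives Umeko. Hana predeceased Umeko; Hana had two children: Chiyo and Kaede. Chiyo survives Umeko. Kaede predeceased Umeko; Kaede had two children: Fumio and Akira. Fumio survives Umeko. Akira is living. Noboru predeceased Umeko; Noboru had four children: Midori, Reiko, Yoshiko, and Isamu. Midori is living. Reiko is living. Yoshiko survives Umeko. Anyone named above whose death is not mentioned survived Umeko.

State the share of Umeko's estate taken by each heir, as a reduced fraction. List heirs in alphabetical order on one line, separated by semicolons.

There is no surviving spouse, so the entire estate passes to Umeko's descendants per stirpes.
The estate is divided into 4 equal shares of 1/4 among Emiko, Sachiko, Hana, Noboru.
Emiko predeceased; the 1/4 allotted to Emiko's branch passes to Emiko's issue by representation.
Junko is the sole taker at this level and receives the full 1/4.
Sachiko is living and takes 1/4.
Hana predeceased; the 1/4 allotted to Hana's branch passes to Hana's issue by representation.
The 1/4 is divided into 2 equal shares of 1/8 among Chiyo, Kaede.
Chiyo is living and takes 1/8.
Kaede predeceased; the 1/8 allotted to Kaede's branch passes to Kaede's issue by representation.
The 1/8 is divided into 2 equal shares of 1/16 among Fumio, Akira.
Fumio is living and takes 1/16.
Akira is living and takes 1/16.
Noboru predeceased; the 1/4 allotted to Noboru's branch passes to Noboru's issue by representation.
The 1/4 is divided into 4 equal shares of 1/16 among Midori, Reiko, Yoshiko, Isamu.
Midori is living and takes 1/16.
Reiko is living and takes 1/16.
Yoshiko is living and takes 1/16.
Isamu is living and takes 1/16.

Akira 1/16; Chiyo 1/8; Fumio 1/16; Isamu 1/16; Junko 1/4; Midori 1/16; Reiko 1/16; Sachiko 1/4; Yoshiko 1/16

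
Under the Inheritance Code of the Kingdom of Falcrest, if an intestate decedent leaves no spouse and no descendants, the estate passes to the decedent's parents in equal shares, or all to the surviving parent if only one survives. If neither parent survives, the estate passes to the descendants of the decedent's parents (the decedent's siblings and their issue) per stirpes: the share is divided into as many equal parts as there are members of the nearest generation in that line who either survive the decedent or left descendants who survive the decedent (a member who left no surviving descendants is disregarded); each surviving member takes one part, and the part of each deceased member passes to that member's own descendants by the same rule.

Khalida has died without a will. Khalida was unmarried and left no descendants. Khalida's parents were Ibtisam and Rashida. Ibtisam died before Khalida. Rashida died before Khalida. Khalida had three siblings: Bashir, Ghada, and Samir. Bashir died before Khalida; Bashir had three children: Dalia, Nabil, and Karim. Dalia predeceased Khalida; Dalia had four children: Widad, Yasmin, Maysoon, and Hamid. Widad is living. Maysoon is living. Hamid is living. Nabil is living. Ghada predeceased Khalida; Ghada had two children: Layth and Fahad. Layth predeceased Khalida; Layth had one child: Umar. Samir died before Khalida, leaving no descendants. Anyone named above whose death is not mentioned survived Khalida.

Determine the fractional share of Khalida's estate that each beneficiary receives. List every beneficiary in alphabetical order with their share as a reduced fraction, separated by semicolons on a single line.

Fahad 1/4; Hamid 1/24; Karim 1/6; Maysoon 1/24; Nabil 1/6; Umar 1/4; Widad 1/24; Yasmin 1/24

Neither parent survives and there are no descendants, so the estate passes to Khalida's siblings and their issue per stirpes.
Samir left no surviving issue, so that branch lapses and is disregarded.
The estate is divided into 2 equal shares of 1/2 among Bashir, Ghada.
Bashir predeceased; the 1/2 allotted to Bashir's branch passes to Bashir's issue by representation.
The 1/2 is divided into 3 equal shares of 1/6 among Dalia, Nabil, Karim.
Dalia predeceased; the 1/6 allotted to Dalia's branch passes to Dalia's issue by representation.
The 1/6 is divided into 4 equal shares of 1/24 among Widad, Yasmin, Maysoon, Hamid.
Widad is living and takes 1/24.
Yasmin is living and takes 1/24.
Maysoon is living and takes 1/24.
Hamid is living and takes 1/24.
Nabil is living and takes 1/6.
Karim is living and takes 1/6.
Ghada predeceased; the 1/2 allotted to Ghada's branch passes to Ghada's issue by representation.
The 1/2 is divided into 2 equal shares of 1/4 among Layth, Fahad.
Layth predeceased; the 1/4 allotted to Layth's branch passes to Layth's issue by representation.
Umar is the sole taker at this level and receives the full 1/4.
Fahad is living and takes 1/4.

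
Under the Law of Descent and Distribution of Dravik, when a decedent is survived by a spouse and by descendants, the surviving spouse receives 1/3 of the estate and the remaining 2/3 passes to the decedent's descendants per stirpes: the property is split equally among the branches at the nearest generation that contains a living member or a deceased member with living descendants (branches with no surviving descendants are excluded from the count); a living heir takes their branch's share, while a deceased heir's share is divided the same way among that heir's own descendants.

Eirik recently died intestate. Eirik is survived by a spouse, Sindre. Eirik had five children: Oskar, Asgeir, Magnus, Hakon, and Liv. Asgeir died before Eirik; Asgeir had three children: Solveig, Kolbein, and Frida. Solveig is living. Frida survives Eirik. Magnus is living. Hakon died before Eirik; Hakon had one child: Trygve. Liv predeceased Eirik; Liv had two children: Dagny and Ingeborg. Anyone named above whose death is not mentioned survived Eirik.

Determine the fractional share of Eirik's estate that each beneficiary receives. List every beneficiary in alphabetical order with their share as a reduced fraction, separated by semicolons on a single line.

Sindre, as surviving spouse, takes 1/3.
The remaining 2/3 passes to Eirik's descendants per stirpes.
The 2/3 is divided into 5 equal shares of 2/15 among Oskar, Asgeir, Magnus, Hakon, Liv.
Oskar is living and takes 2/15.
Asgeir predeceased; the 2/15 allotted to Asgeir's branch passes to Asgeir's issue by representation.
The 2/15 is divided into 3 equal shares of 2/45 among Solveig, Kolbein, Frida.
Solveig is living and takes 2/45.
Kolbein is living and takes 2/45.
Frida is living and takes 2/45.
Magnus is living and takes 2/15.
Hakon predeceased; the 2/15 allotted to Hakon's branch passes to Hakon's issue by representation.
Trygve is the sole taker at this level and receives the full 2/15.
Liv predeceased; the 2/15 allotted to Liv's branch passes to Liv's issue by representation.
The 2/15 is divided into 2 equal shares of 1/15 among Dagny, Ingeborg.
Dagny is living and takes 1/15.
Ingeborg is living and takes 1/15.

Dagny 1/15; Frida 2/45; Ingeborg 1/15; Kolbein 2/45; Magnus 2/15; Oskar 2/15; Sindre 1/3; Solveig 2/45; Trygve 2/15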